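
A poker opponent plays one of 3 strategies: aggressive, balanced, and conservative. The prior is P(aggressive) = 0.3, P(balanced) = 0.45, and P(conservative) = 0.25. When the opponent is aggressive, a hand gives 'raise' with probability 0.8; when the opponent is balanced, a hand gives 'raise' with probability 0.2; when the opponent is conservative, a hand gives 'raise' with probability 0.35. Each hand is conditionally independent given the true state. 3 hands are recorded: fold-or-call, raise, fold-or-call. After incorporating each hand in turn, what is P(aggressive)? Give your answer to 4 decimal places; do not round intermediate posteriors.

After 'fold-or-call': normaliser = 0.2·0.3000 + 0.8·0.4500 + 0.65·0.2500; P(aggressive) ≈ 0.1030, P(balanced) ≈ 0.6180, P(conservative) ≈ 0.2790
After 'raise': normaliser = 0.8·0.1030 + 0.2·0.6180 + 0.35·0.2790; P(aggressive) ≈ 0.2714, P(balanced) ≈ 0.4071, P(conservative) ≈ 0.3216
After 'fold-or-call': normaliser = 0.2·0.2714 + 0.8·0.4071 + 0.65·0.3216; P(aggressive) ≈ 0.0922, P(balanced) ≈ 0.5529, P(conservative) ≈ 0.3549

0.0922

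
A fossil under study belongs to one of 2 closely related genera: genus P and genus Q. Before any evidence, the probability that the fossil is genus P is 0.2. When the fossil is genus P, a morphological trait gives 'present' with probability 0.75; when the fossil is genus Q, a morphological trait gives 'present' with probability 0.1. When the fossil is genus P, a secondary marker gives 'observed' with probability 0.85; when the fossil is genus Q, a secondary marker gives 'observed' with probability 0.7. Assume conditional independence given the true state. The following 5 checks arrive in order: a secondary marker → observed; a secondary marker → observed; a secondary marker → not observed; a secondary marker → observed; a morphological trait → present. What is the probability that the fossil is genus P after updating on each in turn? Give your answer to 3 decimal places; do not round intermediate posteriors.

0.627

After a secondary marker='observed': P(genus P) = 0.85·0.2000 / (0.85·0.2000 + 0.7·0.8000) ≈ 0.2329
After a secondary marker='observed': P(genus P) = 0.85·0.2329 / (0.85·0.2329 + 0.7·0.7671) ≈ 0.2693
After a secondary marker='not observed': P(genus P) = 0.15·0.2693 / (0.15·0.2693 + 0.3·0.7307) ≈ 0.1556
After a secondary marker='observed': P(genus P) = 0.85·0.1556 / (0.85·0.1556 + 0.7·0.8444) ≈ 0.1829
After a morphological trait='present': P(genus P) = 0.75·0.1829 / (0.75·0.1829 + 0.1·0.8171) ≈ 0.6267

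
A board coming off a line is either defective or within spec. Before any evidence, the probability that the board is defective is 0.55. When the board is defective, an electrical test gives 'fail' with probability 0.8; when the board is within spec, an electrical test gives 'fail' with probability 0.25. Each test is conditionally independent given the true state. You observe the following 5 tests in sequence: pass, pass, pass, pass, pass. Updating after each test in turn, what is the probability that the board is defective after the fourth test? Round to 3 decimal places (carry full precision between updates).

After 'pass': P(defective) = 0.2·0.5500 / (0.2·0.5500 + 0.75·0.4500) ≈ 0.2458
After 'pass': P(defective) = 0.2·0.2458 / (0.2·0.2458 + 0.75·0.7542) ≈ 0.0800
After 'pass': P(defective) = 0.2·0.0800 / (0.2·0.0800 + 0.75·0.9200) ≈ 0.0227
After 'pass': P(defective) = 0.2·0.0227 / (0.2·0.0227 + 0.75·0.9773) ≈ 0.0061

0.006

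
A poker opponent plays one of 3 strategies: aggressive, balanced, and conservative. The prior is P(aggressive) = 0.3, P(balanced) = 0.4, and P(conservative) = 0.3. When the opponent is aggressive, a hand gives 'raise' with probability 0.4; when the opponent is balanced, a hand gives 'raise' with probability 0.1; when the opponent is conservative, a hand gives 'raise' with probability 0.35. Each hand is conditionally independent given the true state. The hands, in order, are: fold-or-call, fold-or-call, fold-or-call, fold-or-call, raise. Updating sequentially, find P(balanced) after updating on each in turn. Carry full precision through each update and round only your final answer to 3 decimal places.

0.434

After 'fold-or-call': normaliser = 0.6·0.3000 + 0.9·0.4000 + 0.65·0.3000; P(aggressive) ≈ 0.2449, P(balanced) ≈ 0.4898, P(conservative) ≈ 0.2653
After 'fold-or-call': normaliser = 0.6·0.2449 + 0.9·0.4898 + 0.65·0.2653; P(aggressive) ≈ 0.1933, P(balanced) ≈ 0.5799, P(conservative) ≈ 0.2268
After 'fold-or-call': normaliser = 0.6·0.1933 + 0.9·0.5799 + 0.65·0.2268; P(aggressive) ≈ 0.1477, P(balanced) ≈ 0.6646, P(conservative) ≈ 0.1878
After 'fold-or-call': normaliser = 0.6·0.1477 + 0.9·0.6646 + 0.65·0.1878; P(aggressive) ≈ 0.1096, P(balanced) ≈ 0.7395, P(conservative) ≈ 0.1509
After 'raise': normaliser = 0.4·0.1096 + 0.1·0.7395 + 0.35·0.1509; P(aggressive) ≈ 0.2569, P(balanced) ≈ 0.4335, P(conservative) ≈ 0.3096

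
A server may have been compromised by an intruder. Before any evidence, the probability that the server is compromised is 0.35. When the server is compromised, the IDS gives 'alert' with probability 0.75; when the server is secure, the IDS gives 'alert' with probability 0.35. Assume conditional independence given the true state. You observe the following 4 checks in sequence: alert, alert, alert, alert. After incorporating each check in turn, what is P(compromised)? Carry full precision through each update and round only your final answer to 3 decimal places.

After 'alert': P(compromised) = 0.75·0.3500 / (0.75·0.3500 + 0.35·0.6500) ≈ 0.5357
After 'alert': P(compromised) = 0.75·0.5357 / (0.75·0.5357 + 0.35·0.4643) ≈ 0.7120
After 'alert': P(compromised) = 0.75·0.7120 / (0.75·0.7120 + 0.35·0.2880) ≈ 0.8412
After 'alert': P(compromised) = 0.75·0.8412 / (0.75·0.8412 + 0.35·0.1588) ≈ 0.9191

0.919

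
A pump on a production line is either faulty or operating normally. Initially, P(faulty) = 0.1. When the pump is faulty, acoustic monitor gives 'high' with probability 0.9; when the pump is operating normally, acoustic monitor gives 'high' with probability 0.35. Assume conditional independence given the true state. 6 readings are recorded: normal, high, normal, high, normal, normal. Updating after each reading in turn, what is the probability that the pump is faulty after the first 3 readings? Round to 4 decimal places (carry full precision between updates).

0.0067

Each posterior becomes the prior for the next update.
After 'normal': P(faulty) = 0.1·0.1000 / (0.1·0.1000 + 0.65·0.9000) ≈ 0.0168
After 'high': P(faulty) = 0.9·0.0168 / (0.9·0.0168 + 0.35·0.9832) ≈ 0.0421
After 'normal': P(faulty) = 0.1·0.0421 / (0.1·0.0421 + 0.65·0.9579) ≈ 0.0067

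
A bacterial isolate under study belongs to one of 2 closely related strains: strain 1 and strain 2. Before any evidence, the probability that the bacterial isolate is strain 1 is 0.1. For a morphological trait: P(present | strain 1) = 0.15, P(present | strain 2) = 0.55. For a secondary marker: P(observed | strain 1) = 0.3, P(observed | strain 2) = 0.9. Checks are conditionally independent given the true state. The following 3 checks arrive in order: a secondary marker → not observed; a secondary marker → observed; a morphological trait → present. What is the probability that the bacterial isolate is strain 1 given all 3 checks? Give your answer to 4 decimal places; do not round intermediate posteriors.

Each posterior becomes the prior for the next update.
After a secondary marker='not observed': P(strain 1) = 0.7·0.1000 / (0.7·0.1000 + 0.1·0.9000) ≈ 0.4375
After a secondary marker='observed': P(strain 1) = 0.3·0.4375 / (0.3·0.4375 + 0.9·0.5625) ≈ 0.2059
After a morphological trait='present': P(strain 1) = 0.15·0.2059 / (0.15·0.2059 + 0.55·0.7941) ≈ 0.0660

0.0660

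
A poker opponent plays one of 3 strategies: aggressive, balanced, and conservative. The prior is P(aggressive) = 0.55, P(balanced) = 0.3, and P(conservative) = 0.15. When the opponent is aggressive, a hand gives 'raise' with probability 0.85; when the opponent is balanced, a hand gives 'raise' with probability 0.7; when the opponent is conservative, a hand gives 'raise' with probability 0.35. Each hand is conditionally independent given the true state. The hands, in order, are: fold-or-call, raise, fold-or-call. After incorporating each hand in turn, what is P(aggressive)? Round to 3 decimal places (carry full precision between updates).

After 'fold-or-call': normaliser = 0.15·0.5500 + 0.3·0.3000 + 0.65·0.1500; P(aggressive) ≈ 0.3056, P(balanced) ≈ 0.3333, P(conservative) ≈ 0.3611
After 'raise': normaliser = 0.85·0.3056 + 0.7·0.3333 + 0.35·0.3611; P(aggressive) ≈ 0.4193, P(balanced) ≈ 0.3767, P(conservative) ≈ 0.2040
After 'fold-or-call': normaliser = 0.15·0.4193 + 0.3·0.3767 + 0.65·0.2040; P(aggressive) ≈ 0.2039, P(balanced) ≈ 0.3663, P(conservative) ≈ 0.4299

0.204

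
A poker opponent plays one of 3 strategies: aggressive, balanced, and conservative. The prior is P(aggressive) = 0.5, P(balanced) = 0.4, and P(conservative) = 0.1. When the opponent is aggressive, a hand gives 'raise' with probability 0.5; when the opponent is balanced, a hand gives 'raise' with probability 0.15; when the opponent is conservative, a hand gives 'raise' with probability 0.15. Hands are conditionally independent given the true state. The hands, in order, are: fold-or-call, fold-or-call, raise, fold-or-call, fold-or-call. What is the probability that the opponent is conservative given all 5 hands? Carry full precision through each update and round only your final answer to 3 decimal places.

0.143

After 'fold-or-call': normaliser = 0.5·0.5000 + 0.85·0.4000 + 0.85·0.1000; P(aggressive) ≈ 0.3704, P(balanced) ≈ 0.5037, P(conservative) ≈ 0.1259
After 'fold-or-call': normaliser = 0.5·0.3704 + 0.85·0.5037 + 0.85·0.1259; P(aggressive) ≈ 0.2571, P(balanced) ≈ 0.5943, P(conservative) ≈ 0.1486
After 'raise': normaliser = 0.5·0.2571 + 0.15·0.5943 + 0.15·0.1486; P(aggressive) ≈ 0.5356, P(balanced) ≈ 0.3715, P(conservative) ≈ 0.0929
After 'fold-or-call': normaliser = 0.5·0.5356 + 0.85·0.3715 + 0.85·0.0929; P(aggressive) ≈ 0.4042, P(balanced) ≈ 0.4766, P(conservative) ≈ 0.1192
After 'fold-or-call': normaliser = 0.5·0.4042 + 0.85·0.4766 + 0.85·0.1192; P(aggressive) ≈ 0.2853, P(balanced) ≈ 0.5718, P(conservative) ≈ 0.1429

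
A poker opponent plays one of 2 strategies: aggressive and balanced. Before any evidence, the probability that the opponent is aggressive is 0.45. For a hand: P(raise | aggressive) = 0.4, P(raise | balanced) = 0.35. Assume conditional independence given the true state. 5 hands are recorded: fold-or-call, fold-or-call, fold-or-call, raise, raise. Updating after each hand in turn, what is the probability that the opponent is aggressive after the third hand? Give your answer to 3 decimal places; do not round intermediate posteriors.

0.392

Each posterior becomes the prior for the next update.
After 'fold-or-call': P(aggressive) = 0.6·0.4500 / (0.6·0.4500 + 0.65·0.5500) ≈ 0.4303
After 'fold-or-call': P(aggressive) = 0.6·0.4303 / (0.6·0.4303 + 0.65·0.5697) ≈ 0.4108
After 'fold-or-call': P(aggressive) = 0.6·0.4108 / (0.6·0.4108 + 0.65·0.5892) ≈ 0.3916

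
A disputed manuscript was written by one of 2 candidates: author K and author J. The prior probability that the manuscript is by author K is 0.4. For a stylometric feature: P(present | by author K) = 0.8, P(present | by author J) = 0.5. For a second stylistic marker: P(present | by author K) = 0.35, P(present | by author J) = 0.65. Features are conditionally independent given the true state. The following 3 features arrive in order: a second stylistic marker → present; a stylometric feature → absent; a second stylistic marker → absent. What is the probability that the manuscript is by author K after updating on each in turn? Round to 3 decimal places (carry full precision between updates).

0.211

After a second stylistic marker='present': P(author K) = 0.35·0.4000 / (0.35·0.4000 + 0.65·0.6000) ≈ 0.2642
After a stylometric feature='absent': P(author K) = 0.2·0.2642 / (0.2·0.2642 + 0.5·0.7358) ≈ 0.1256
After a second stylistic marker='absent': P(author K) = 0.65·0.1256 / (0.65·0.1256 + 0.35·0.8744) ≈ 0.2105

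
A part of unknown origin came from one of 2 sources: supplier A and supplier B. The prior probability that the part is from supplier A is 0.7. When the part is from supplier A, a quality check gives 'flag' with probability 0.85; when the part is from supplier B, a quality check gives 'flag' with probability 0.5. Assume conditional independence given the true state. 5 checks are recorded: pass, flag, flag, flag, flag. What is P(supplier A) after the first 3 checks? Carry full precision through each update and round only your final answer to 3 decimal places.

0.669

After 'pass': P(supplier A) = 0.15·0.7000 / (0.15·0.7000 + 0.5·0.3000) ≈ 0.4118
After 'flag': P(supplier A) = 0.85·0.4118 / (0.85·0.4118 + 0.5·0.5882) ≈ 0.5434
After 'flag': P(supplier A) = 0.85·0.5434 / (0.85·0.5434 + 0.5·0.4566) ≈ 0.6692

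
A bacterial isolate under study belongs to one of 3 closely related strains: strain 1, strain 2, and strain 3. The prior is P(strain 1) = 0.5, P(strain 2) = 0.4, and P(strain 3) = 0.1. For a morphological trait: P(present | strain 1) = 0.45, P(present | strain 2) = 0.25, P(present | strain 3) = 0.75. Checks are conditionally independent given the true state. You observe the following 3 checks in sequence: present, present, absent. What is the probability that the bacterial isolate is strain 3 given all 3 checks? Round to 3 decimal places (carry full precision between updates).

0.159

After 'present': normaliser = 0.45·0.5000 + 0.25·0.4000 + 0.75·0.1000; P(strain 1) ≈ 0.5625, P(strain 2) ≈ 0.2500, P(strain 3) ≈ 0.1875
After 'present': normaliser = 0.45·0.5625 + 0.25·0.2500 + 0.75·0.1875; P(strain 1) ≈ 0.5548, P(strain 2) ≈ 0.1370, P(strain 3) ≈ 0.3082
After 'absent': normaliser = 0.55·0.5548 + 0.75·0.1370 + 0.25·0.3082; P(strain 1) ≈ 0.6292, P(strain 2) ≈ 0.2119, P(strain 3) ≈ 0.1589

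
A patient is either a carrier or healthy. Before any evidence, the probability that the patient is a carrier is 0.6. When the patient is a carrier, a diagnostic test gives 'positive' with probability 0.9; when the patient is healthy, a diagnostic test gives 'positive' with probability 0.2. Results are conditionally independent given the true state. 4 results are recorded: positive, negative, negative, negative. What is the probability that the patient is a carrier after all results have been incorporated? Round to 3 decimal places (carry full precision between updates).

After 'positive': P(carrier) = 0.9·0.6000 / (0.9·0.6000 + 0.2·0.4000) ≈ 0.8710
After 'negative': P(carrier) = 0.1·0.8710 / (0.1·0.8710 + 0.8·0.1290) ≈ 0.4576
After 'negative': P(carrier) = 0.1·0.4576 / (0.1·0.4576 + 0.8·0.5424) ≈ 0.0954
After 'negative': P(carrier) = 0.1·0.0954 / (0.1·0.0954 + 0.8·0.9046) ≈ 0.0130

0.013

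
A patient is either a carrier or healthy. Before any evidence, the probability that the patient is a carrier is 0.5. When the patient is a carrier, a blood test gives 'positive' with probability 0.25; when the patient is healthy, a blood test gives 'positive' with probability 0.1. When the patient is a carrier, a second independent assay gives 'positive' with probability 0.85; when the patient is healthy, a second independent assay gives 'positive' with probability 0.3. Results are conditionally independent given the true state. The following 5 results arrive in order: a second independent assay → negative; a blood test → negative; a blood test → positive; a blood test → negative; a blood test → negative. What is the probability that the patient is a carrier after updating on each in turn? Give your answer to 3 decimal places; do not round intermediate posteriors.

0.237

After a second independent assay='negative': P(carrier) = 0.15·0.5000 / (0.15·0.5000 + 0.7·0.5000) ≈ 0.1765
After a blood test='negative': P(carrier) = 0.75·0.1765 / (0.75·0.1765 + 0.9·0.8235) ≈ 0.1515
After a blood test='positive': P(carrier) = 0.25·0.1515 / (0.25·0.1515 + 0.1·0.8485) ≈ 0.3086
After a blood test='negative': P(carrier) = 0.75·0.3086 / (0.75·0.3086 + 0.9·0.6914) ≈ 0.2711
After a blood test='negative': P(carrier) = 0.75·0.2711 / (0.75·0.2711 + 0.9·0.7289) ≈ 0.2367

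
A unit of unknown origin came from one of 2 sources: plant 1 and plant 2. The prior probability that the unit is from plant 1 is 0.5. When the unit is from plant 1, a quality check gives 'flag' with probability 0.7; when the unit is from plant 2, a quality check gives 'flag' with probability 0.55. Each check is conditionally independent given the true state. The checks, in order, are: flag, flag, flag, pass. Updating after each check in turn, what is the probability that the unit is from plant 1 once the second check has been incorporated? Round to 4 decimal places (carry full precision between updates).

After 'flag': P(plant 1) = 0.7·0.5000 / (0.7·0.5000 + 0.55·0.5000) ≈ 0.5600
After 'flag': P(plant 1) = 0.7·0.5600 / (0.7·0.5600 + 0.55·0.4400) ≈ 0.6183

0.6183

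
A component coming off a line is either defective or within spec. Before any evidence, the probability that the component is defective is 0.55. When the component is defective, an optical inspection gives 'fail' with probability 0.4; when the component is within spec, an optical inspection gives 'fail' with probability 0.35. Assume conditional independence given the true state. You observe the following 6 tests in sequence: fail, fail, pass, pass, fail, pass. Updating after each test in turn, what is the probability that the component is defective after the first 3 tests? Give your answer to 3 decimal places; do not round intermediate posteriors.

0.596

Each posterior becomes the prior for the next update.
After 'fail': P(defective) = 0.4·0.5500 / (0.4·0.5500 + 0.35·0.4500) ≈ 0.5828
After 'fail': P(defective) = 0.4·0.5828 / (0.4·0.5828 + 0.35·0.4172) ≈ 0.6148
After 'pass': P(defective) = 0.6·0.6148 / (0.6·0.6148 + 0.65·0.3852) ≈ 0.5957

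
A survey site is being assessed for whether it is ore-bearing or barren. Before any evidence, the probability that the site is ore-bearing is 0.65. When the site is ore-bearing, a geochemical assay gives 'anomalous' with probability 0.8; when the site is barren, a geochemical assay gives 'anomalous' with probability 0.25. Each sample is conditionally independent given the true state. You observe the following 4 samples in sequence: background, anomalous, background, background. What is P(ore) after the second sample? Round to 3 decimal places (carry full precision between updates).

Apply Bayes' rule sequentially, carrying P(ore) forward.
After 'background': P(ore) = 0.2·0.6500 / (0.2·0.6500 + 0.75·0.3500) ≈ 0.3312
After 'anomalous': P(ore) = 0.8·0.3312 / (0.8·0.3312 + 0.25·0.6688) ≈ 0.6131

0.613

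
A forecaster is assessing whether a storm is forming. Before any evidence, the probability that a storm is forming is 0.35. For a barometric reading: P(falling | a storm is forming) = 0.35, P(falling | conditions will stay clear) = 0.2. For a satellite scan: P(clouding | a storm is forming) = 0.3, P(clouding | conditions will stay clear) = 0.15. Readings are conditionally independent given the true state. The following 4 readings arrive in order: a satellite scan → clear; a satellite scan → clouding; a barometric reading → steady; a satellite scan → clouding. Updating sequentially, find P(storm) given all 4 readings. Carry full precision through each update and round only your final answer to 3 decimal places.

0.590

After a satellite scan='clear': P(storm) = 0.7·0.3500 / (0.7·0.3500 + 0.85·0.6500) ≈ 0.3072
After a satellite scan='clouding': P(storm) = 0.3·0.3072 / (0.3·0.3072 + 0.15·0.6928) ≈ 0.4700
After a barometric reading='steady': P(storm) = 0.65·0.4700 / (0.65·0.4700 + 0.8·0.5300) ≈ 0.4188
After a satellite scan='clouding': P(storm) = 0.3·0.4188 / (0.3·0.4188 + 0.15·0.5812) ≈ 0.5904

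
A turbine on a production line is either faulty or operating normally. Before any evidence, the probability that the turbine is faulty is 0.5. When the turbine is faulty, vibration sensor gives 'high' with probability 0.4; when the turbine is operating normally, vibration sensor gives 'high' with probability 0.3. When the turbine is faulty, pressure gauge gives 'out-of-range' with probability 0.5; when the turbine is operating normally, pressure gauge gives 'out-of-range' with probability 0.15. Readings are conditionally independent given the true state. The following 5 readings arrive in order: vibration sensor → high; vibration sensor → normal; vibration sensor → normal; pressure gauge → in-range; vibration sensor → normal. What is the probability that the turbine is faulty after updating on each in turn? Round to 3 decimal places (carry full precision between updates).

Each posterior becomes the prior for the next update.
After vibration sensor='high': P(faulty) = 0.4·0.5000 / (0.4·0.5000 + 0.3·0.5000) ≈ 0.5714
After vibration sensor='normal': P(faulty) = 0.6·0.5714 / (0.6·0.5714 + 0.7·0.4286) ≈ 0.5333
After vibration sensor='normal': P(faulty) = 0.6·0.5333 / (0.6·0.5333 + 0.7·0.4667) ≈ 0.4948
After pressure gauge='in-range': P(faulty) = 0.5·0.4948 / (0.5·0.4948 + 0.85·0.5052) ≈ 0.3656
After vibration sensor='normal': P(faulty) = 0.6·0.3656 / (0.6·0.3656 + 0.7·0.6344) ≈ 0.3306

0.331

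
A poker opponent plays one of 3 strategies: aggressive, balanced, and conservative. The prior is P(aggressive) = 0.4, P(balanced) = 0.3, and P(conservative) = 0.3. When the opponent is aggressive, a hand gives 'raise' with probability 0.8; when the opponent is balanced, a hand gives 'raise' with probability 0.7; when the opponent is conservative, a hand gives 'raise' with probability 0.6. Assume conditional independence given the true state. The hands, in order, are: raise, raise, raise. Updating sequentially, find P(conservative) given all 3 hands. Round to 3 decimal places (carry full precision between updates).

After 'raise': normaliser = 0.8·0.4000 + 0.7·0.3000 + 0.6·0.3000; P(aggressive) ≈ 0.4507, P(balanced) ≈ 0.2958, P(conservative) ≈ 0.2535
After 'raise': normaliser = 0.8·0.4507 + 0.7·0.2958 + 0.6·0.2535; P(aggressive) ≈ 0.5010, P(balanced) ≈ 0.2877, P(conservative) ≈ 0.2114
After 'raise': normaliser = 0.8·0.5010 + 0.7·0.2877 + 0.6·0.2114; P(aggressive) ≈ 0.5498, P(balanced) ≈ 0.2762, P(conservative) ≈ 0.1740

0.174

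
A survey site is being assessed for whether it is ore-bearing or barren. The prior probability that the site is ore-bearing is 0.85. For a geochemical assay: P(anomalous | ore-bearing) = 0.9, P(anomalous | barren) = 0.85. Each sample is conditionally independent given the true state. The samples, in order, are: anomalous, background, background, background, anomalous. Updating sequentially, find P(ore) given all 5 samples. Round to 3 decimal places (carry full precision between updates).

0.653

After 'anomalous': P(ore) = 0.9·0.8500 / (0.9·0.8500 + 0.85·0.1500) ≈ 0.8571
After 'background': P(ore) = 0.1·0.8571 / (0.1·0.8571 + 0.15·0.1429) ≈ 0.8000
After 'background': P(ore) = 0.1·0.8000 / (0.1·0.8000 + 0.15·0.2000) ≈ 0.7273
After 'background': P(ore) = 0.1·0.7273 / (0.1·0.7273 + 0.15·0.2727) ≈ 0.6400
After 'anomalous': P(ore) = 0.9·0.6400 / (0.9·0.6400 + 0.85·0.3600) ≈ 0.6531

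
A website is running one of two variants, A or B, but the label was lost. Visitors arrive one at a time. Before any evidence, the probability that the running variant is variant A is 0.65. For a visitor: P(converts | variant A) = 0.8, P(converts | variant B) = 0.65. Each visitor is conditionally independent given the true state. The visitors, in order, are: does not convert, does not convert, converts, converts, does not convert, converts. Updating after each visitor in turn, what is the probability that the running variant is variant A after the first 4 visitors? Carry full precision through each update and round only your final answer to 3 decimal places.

After 'does not convert': P(A) = 0.2·0.6500 / (0.2·0.6500 + 0.35·0.3500) ≈ 0.5149
After 'does not convert': P(A) = 0.2·0.5149 / (0.2·0.5149 + 0.35·0.4851) ≈ 0.3775
After 'converts': P(A) = 0.8·0.3775 / (0.8·0.3775 + 0.65·0.6225) ≈ 0.4274
After 'converts': P(A) = 0.8·0.4274 / (0.8·0.4274 + 0.65·0.5726) ≈ 0.4788

0.479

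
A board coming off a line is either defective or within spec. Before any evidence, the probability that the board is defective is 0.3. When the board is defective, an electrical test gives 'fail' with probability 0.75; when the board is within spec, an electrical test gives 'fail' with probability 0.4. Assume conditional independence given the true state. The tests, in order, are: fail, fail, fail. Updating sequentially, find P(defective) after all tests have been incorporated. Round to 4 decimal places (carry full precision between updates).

After 'fail': P(defective) = 0.75·0.3000 / (0.75·0.3000 + 0.4·0.7000) ≈ 0.4455
After 'fail': P(defective) = 0.75·0.4455 / (0.75·0.4455 + 0.4·0.5545) ≈ 0.6011
After 'fail': P(defective) = 0.75·0.6011 / (0.75·0.6011 + 0.4·0.3989) ≈ 0.7386

0.7386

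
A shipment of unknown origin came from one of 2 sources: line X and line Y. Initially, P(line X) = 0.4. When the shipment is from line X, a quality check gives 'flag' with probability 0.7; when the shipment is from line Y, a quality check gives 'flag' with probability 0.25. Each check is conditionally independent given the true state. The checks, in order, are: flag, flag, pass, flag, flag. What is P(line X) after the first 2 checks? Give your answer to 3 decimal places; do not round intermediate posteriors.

Each posterior becomes the prior for the next update.
After 'flag': P(line X) = 0.7·0.4000 / (0.7·0.4000 + 0.25·0.6000) ≈ 0.6512
After 'flag': P(line X) = 0.7·0.6512 / (0.7·0.6512 + 0.25·0.3488) ≈ 0.8394

0.839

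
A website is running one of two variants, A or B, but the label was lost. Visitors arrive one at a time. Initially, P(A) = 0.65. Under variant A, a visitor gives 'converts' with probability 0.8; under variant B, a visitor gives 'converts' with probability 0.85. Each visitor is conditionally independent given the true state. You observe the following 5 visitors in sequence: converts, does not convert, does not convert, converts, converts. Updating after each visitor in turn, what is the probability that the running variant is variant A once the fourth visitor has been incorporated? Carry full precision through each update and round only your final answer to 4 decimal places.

After 'converts': P(A) = 0.8·0.6500 / (0.8·0.6500 + 0.85·0.3500) ≈ 0.6361
After 'does not convert': P(A) = 0.2·0.6361 / (0.2·0.6361 + 0.15·0.3639) ≈ 0.6997
After 'does not convert': P(A) = 0.2·0.6997 / (0.2·0.6997 + 0.15·0.3003) ≈ 0.7565
After 'converts': P(A) = 0.8·0.7565 / (0.8·0.7565 + 0.85·0.2435) ≈ 0.7452

0.7452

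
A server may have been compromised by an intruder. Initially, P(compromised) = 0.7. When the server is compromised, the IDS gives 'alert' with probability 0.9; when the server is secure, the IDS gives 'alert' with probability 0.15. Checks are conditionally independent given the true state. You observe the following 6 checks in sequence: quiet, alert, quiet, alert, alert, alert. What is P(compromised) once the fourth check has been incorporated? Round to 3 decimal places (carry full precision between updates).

Apply Bayes' rule sequentially, carrying P(compromised) forward.
After 'quiet': P(compromised) = 0.1·0.7000 / (0.1·0.7000 + 0.85·0.3000) ≈ 0.2154
After 'alert': P(compromised) = 0.9·0.2154 / (0.9·0.2154 + 0.15·0.7846) ≈ 0.6222
After 'quiet': P(compromised) = 0.1·0.6222 / (0.1·0.6222 + 0.85·0.3778) ≈ 0.1623
After 'alert': P(compromised) = 0.9·0.1623 / (0.9·0.1623 + 0.15·0.8377) ≈ 0.5376

0.538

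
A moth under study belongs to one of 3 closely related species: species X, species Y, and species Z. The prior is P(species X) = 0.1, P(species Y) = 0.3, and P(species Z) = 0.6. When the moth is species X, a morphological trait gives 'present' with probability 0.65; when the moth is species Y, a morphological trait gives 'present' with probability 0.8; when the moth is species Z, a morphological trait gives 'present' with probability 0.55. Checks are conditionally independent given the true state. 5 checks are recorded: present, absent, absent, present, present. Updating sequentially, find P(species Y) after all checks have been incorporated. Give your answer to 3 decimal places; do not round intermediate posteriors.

Each posterior becomes the prior for the next update.
After 'present': normaliser = 0.65·0.1000 + 0.8·0.3000 + 0.55·0.6000; P(species X) ≈ 0.1024, P(species Y) ≈ 0.3780, P(species Z) ≈ 0.5197
After 'absent': normaliser = 0.35·0.1024 + 0.2·0.3780 + 0.45·0.5197; P(species X) ≈ 0.1038, P(species Y) ≈ 0.2189, P(species Z) ≈ 0.6773
After 'absent': normaliser = 0.35·0.1038 + 0.2·0.2189 + 0.45·0.6773; P(species X) ≈ 0.0944, P(species Y) ≈ 0.1138, P(species Z) ≈ 0.7919
After 'present': normaliser = 0.65·0.0944 + 0.8·0.1138 + 0.55·0.7919; P(species X) ≈ 0.1043, P(species Y) ≈ 0.1548, P(species Z) ≈ 0.7409
After 'present': normaliser = 0.65·0.1043 + 0.8·0.1548 + 0.55·0.7409; P(species X) ≈ 0.1132, P(species Y) ≈ 0.2067, P(species Z) ≈ 0.6801

0.207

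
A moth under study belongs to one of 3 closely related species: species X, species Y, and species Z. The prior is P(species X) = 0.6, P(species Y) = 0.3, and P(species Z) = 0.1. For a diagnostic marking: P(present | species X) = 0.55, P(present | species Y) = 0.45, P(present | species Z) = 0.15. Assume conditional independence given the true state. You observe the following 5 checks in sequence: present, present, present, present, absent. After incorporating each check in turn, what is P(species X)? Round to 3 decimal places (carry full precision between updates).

After 'present': normaliser = 0.55·0.6000 + 0.45·0.3000 + 0.15·0.1000; P(species X) ≈ 0.6875, P(species Y) ≈ 0.2812, P(species Z) ≈ 0.0312
After 'present': normaliser = 0.55·0.6875 + 0.45·0.2812 + 0.15·0.0312; P(species X) ≈ 0.7423, P(species Y) ≈ 0.2485, P(species Z) ≈ 0.0092
After 'present': normaliser = 0.55·0.7423 + 0.45·0.2485 + 0.15·0.0092; P(species X) ≈ 0.7829, P(species Y) ≈ 0.2144, P(species Z) ≈ 0.0026
After 'present': normaliser = 0.55·0.7829 + 0.45·0.2144 + 0.15·0.0026; P(species X) ≈ 0.8163, P(species Y) ≈ 0.1829, P(species Z) ≈ 0.0008
After 'absent': normaliser = 0.45·0.8163 + 0.55·0.1829 + 0.85·0.0008; P(species X) ≈ 0.7839, P(species Y) ≈ 0.2147, P(species Z) ≈ 0.0014

0.784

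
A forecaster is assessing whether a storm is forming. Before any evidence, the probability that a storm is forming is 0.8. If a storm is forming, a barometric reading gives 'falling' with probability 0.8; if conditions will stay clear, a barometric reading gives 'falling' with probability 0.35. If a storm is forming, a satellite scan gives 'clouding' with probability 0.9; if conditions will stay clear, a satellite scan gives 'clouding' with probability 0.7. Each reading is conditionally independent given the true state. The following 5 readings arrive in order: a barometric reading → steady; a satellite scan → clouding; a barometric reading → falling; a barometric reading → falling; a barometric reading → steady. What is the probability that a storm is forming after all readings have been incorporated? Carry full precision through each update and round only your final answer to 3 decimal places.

0.718

After a barometric reading='steady': P(storm) = 0.2·0.8000 / (0.2·0.8000 + 0.65·0.2000) ≈ 0.5517
After a satellite scan='clouding': P(storm) = 0.9·0.5517 / (0.9·0.5517 + 0.7·0.4483) ≈ 0.6128
After a barometric reading='falling': P(storm) = 0.8·0.6128 / (0.8·0.6128 + 0.35·0.3872) ≈ 0.7834
After a barometric reading='falling': P(storm) = 0.8·0.7834 / (0.8·0.7834 + 0.35·0.2166) ≈ 0.8921
After a barometric reading='steady': P(storm) = 0.2·0.8921 / (0.2·0.8921 + 0.65·0.1079) ≈ 0.7178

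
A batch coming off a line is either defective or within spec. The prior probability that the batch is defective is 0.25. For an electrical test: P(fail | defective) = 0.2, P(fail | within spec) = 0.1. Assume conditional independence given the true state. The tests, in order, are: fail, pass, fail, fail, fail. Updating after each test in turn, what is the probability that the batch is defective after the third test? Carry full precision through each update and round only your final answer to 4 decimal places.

After 'fail': P(defective) = 0.2·0.2500 / (0.2·0.2500 + 0.1·0.7500) ≈ 0.4000
After 'pass': P(defective) = 0.8·0.4000 / (0.8·0.4000 + 0.9·0.6000) ≈ 0.3721
After 'fail': P(defective) = 0.2·0.3721 / (0.2·0.3721 + 0.1·0.6279) ≈ 0.5424

0.5424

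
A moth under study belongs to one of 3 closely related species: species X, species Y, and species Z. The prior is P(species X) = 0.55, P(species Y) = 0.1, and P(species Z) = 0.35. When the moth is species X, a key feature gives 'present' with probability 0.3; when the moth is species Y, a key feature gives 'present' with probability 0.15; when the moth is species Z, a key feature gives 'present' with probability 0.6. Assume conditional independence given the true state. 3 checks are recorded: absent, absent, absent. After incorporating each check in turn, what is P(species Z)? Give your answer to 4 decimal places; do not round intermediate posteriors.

Apply Bayes' rule sequentially, carrying P(species Z) forward.
After 'absent': normaliser = 0.7·0.5500 + 0.85·0.1000 + 0.4·0.3500; P(species X) ≈ 0.6311, P(species Y) ≈ 0.1393, P(species Z) ≈ 0.2295
After 'absent': normaliser = 0.7·0.6311 + 0.85·0.1393 + 0.4·0.2295; P(species X) ≈ 0.6776, P(species Y) ≈ 0.1816, P(species Z) ≈ 0.1408
After 'absent': normaliser = 0.7·0.6776 + 0.85·0.1816 + 0.4·0.1408; P(species X) ≈ 0.6924, P(species Y) ≈ 0.2254, P(species Z) ≈ 0.0822

0.0822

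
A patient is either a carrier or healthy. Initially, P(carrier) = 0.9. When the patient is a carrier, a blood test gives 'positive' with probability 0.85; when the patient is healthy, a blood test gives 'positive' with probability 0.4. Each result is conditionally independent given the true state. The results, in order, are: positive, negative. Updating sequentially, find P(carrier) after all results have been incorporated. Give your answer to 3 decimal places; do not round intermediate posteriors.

After 'positive': P(carrier) = 0.85·0.9000 / (0.85·0.9000 + 0.4·0.1000) ≈ 0.9503
After 'negative': P(carrier) = 0.15·0.9503 / (0.15·0.9503 + 0.6·0.0497) ≈ 0.8270

0.827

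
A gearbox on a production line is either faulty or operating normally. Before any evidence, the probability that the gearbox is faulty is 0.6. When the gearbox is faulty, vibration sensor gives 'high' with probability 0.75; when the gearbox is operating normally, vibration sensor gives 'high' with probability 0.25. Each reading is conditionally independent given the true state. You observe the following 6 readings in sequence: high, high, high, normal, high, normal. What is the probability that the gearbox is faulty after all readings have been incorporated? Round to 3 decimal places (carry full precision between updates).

Each posterior becomes the prior for the next update.
After 'high': P(faulty) = 0.75·0.6000 / (0.75·0.6000 + 0.25·0.4000) ≈ 0.8182
After 'high': P(faulty) = 0.75·0.8182 / (0.75·0.8182 + 0.25·0.1818) ≈ 0.9310
After 'high': P(faulty) = 0.75·0.9310 / (0.75·0.9310 + 0.25·0.0690) ≈ 0.9759
After 'normal': P(faulty) = 0.25·0.9759 / (0.25·0.9759 + 0.75·0.0241) ≈ 0.9310
After 'high': P(faulty) = 0.75·0.9310 / (0.75·0.9310 + 0.25·0.0690) ≈ 0.9759
After 'normal': P(faulty) = 0.25·0.9759 / (0.25·0.9759 + 0.75·0.0241) ≈ 0.9310

0.931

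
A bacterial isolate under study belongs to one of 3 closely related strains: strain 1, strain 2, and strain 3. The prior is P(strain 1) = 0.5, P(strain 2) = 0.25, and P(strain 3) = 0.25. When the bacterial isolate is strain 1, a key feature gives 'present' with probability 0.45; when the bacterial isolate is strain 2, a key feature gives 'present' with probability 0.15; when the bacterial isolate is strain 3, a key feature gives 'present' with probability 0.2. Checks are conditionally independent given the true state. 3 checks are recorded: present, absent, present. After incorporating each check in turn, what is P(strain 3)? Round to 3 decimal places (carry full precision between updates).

Each posterior becomes the prior for the next update.
After 'present': normaliser = 0.45·0.5000 + 0.15·0.2500 + 0.2·0.2500; P(strain 1) ≈ 0.7200, P(strain 2) ≈ 0.1200, P(strain 3) ≈ 0.1600
After 'absent': normaliser = 0.55·0.7200 + 0.85·0.1200 + 0.8·0.1600; P(strain 1) ≈ 0.6326, P(strain 2) ≈ 0.1629, P(strain 3) ≈ 0.2045
After 'present': normaliser = 0.45·0.6326 + 0.15·0.1629 + 0.2·0.2045; P(strain 1) ≈ 0.8133, P(strain 2) ≈ 0.0698, P(strain 3) ≈ 0.1168

0.117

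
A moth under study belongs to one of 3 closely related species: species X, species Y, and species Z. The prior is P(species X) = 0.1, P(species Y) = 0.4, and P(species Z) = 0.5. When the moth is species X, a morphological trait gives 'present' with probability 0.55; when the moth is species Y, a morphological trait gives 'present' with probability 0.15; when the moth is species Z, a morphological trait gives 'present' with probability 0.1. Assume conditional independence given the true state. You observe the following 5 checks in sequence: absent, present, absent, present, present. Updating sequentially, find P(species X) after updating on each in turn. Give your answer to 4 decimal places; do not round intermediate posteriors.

Apply Bayes' rule sequentially, carrying P(species X) forward.
After 'absent': normaliser = 0.45·0.1000 + 0.85·0.4000 + 0.9·0.5000; P(species X) ≈ 0.0539, P(species Y) ≈ 0.4072, P(species Z) ≈ 0.5389
After 'present': normaliser = 0.55·0.0539 + 0.15·0.4072 + 0.1·0.5389; P(species X) ≈ 0.2050, P(species Y) ≈ 0.4224, P(species Z) ≈ 0.3727
After 'absent': normaliser = 0.45·0.2050 + 0.85·0.4224 + 0.9·0.3727; P(species X) ≈ 0.1173, P(species Y) ≈ 0.4564, P(species Z) ≈ 0.4264
After 'present': normaliser = 0.55·0.1173 + 0.15·0.4564 + 0.1·0.4264; P(species X) ≈ 0.3673, P(species Y) ≈ 0.3899, P(species Z) ≈ 0.2428
After 'present': normaliser = 0.55·0.3673 + 0.15·0.3899 + 0.1·0.2428; P(species X) ≈ 0.7094, P(species Y) ≈ 0.2054, P(species Z) ≈ 0.0853

0.7094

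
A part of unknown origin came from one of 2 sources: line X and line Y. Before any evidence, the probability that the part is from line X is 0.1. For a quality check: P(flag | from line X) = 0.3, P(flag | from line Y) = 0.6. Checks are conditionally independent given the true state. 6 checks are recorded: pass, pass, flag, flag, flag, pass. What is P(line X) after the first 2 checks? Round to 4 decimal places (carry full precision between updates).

0.2539

Apply Bayes' rule sequentially, carrying P(line X) forward.
After 'pass': P(line X) = 0.7·0.1000 / (0.7·0.1000 + 0.4·0.9000) ≈ 0.1628
After 'pass': P(line X) = 0.7·0.1628 / (0.7·0.1628 + 0.4·0.8372) ≈ 0.2539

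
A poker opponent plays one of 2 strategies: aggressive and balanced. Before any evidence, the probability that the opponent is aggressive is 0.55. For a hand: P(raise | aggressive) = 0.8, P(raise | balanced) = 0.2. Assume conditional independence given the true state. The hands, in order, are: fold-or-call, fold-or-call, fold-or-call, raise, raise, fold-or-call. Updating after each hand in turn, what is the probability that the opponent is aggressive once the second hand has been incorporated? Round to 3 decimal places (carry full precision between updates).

After 'fold-or-call': P(aggressive) = 0.2·0.5500 / (0.2·0.5500 + 0.8·0.4500) ≈ 0.2340
After 'fold-or-call': P(aggressive) = 0.2·0.2340 / (0.2·0.2340 + 0.8·0.7660) ≈ 0.0710

0.071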